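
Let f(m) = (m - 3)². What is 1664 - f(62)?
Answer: -1817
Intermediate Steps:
f(m) = (-3 + m)²
1664 - f(62) = 1664 - (-3 + 62)² = 1664 - 1*59² = 1664 - 1*3481 = 1664 - 3481 = -1817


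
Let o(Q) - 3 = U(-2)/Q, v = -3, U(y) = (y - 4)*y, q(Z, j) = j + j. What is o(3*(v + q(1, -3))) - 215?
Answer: -1912/9 ≈ -212.44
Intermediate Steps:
q(Z, j) = 2*j
U(y) = y*(-4 + y) (U(y) = (-4 + y)*y = y*(-4 + y))
o(Q) = 3 + 12/Q (o(Q) = 3 + (-2*(-4 - 2))/Q = 3 + (-2*(-6))/Q = 3 + 12/Q)
o(3*(v + q(1, -3))) - 215 = (3 + 12/((3*(-3 + 2*(-3))))) - 215 = (3 + 12/((3*(-3 - 6)))) - 215 = (3 + 12/((3*(-9)))) - 215 = (3 + 12/(-27)) - 215 = (3 + 12*(-1/27)) - 215 = (3 - 4/9) - 215 = 23/9 - 215 = -1912/9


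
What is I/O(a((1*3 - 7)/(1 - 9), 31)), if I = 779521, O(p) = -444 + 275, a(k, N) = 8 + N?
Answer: -779521/169 ≈ -4612.5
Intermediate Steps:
O(p) = -169
I/O(a((1*3 - 7)/(1 - 9), 31)) = 779521/(-169) = 779521*(-1/169) = -779521/169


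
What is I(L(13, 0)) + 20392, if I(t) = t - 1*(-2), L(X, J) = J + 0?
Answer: 20394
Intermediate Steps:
L(X, J) = J
I(t) = 2 + t (I(t) = t + 2 = 2 + t)
I(L(13, 0)) + 20392 = (2 + 0) + 20392 = 2 + 20392 = 20394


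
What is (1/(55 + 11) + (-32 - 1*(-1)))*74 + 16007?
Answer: 452566/33 ≈ 13714.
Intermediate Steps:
(1/(55 + 11) + (-32 - 1*(-1)))*74 + 16007 = (1/66 + (-32 + 1))*74 + 16007 = (1/66 - 31)*74 + 16007 = -2045/66*74 + 16007 = -75665/33 + 16007 = 452566/33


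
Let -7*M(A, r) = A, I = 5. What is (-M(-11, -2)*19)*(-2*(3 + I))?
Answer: 3344/7 ≈ 477.71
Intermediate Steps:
M(A, r) = -A/7
(-M(-11, -2)*19)*(-2*(3 + I)) = (-(-1)*(-11)/7*19)*(-2*(3 + 5)) = (-1*11/7*19)*(-2*8) = -11/7*19*(-16) = -209/7*(-16) = 3344/7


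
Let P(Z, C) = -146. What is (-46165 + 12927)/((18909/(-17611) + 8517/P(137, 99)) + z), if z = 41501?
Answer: -7769249548/9686806055 ≈ -0.80204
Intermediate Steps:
(-46165 + 12927)/((18909/(-17611) + 8517/P(137, 99)) + z) = (-46165 + 12927)/((18909/(-17611) + 8517/(-146)) + 41501) = -33238/((18909*(-1/17611) + 8517*(-1/146)) + 41501) = -33238/((-1719/1601 - 8517/146) + 41501) = -33238/(-13886691/233746 + 41501) = -33238/9686806055/233746 = -33238*233746/9686806055 = -7769249548/9686806055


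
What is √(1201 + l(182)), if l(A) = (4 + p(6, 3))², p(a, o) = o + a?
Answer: √1370 ≈ 37.013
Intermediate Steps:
p(a, o) = a + o
l(A) = 169 (l(A) = (4 + (6 + 3))² = (4 + 9)² = 13² = 169)
√(1201 + l(182)) = √(1201 + 169) = √1370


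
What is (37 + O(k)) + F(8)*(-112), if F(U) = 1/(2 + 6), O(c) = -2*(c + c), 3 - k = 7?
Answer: 39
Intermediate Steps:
k = -4 (k = 3 - 1*7 = 3 - 7 = -4)
O(c) = -4*c
F(U) = 1/8
(37 + O(k)) + F(8)*(-112) = (37 - 4*(-4)) + (1/8)*(-112) = (37 + 16) - 14 = 53 - 14 = 39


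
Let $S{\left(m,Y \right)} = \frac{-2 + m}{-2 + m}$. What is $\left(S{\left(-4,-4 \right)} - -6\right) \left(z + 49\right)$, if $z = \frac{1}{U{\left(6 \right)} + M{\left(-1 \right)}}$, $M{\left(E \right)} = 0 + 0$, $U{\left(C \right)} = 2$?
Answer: $\frac{693}{2} \approx 346.5$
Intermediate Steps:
$M{\left(E \right)} = 0$
$S{\left(m,Y \right)} = 1$
$z = \frac{1}{2}$ ($z = \frac{1}{2 + 0} = \frac{1}{2} \approx 0.5$)
$\left(S{\left(-4,-4 \right)} - -6\right) \left(z + 49\right) = \left(1 - -6\right) \left(\frac{1}{2} + 49\right) = \left(1 + 6\right) \frac{99}{2} = 7 \cdot \frac{99}{2} = \frac{693}{2}$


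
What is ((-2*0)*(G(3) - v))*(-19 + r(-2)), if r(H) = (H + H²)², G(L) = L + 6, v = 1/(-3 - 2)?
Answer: 0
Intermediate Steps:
v = -⅕ (v = 1/(-5) = -⅕ ≈ -0.20000)
G(L) = 6 + L
((-2*0)*(G(3) - v))*(-19 + r(-2)) = ((-2*0)*((6 + 3) - 1*(-⅕)))*(-19 + (-2)²*(1 - 2)²) = (0*(9 + ⅕))*(-19 + 4*(-1)²) = (0*(46/5))*(-19 + 4*1) = 0*(-19 + 4) = 0*(-15) = 0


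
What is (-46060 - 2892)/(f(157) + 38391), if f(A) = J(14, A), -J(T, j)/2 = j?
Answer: -1688/1313 ≈ -1.2856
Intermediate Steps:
J(T, j) = -2*j
f(A) = -2*A
(-46060 - 2892)/(f(157) + 38391) = (-46060 - 2892)/(-2*157 + 38391) = -48952/(-314 + 38391) = -48952/38077 = -48952*1/38077 = -1688/1313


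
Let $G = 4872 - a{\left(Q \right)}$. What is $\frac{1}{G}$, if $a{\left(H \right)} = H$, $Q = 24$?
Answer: $\frac{1}{4848} \approx 0.00020627$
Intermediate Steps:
$G = 4848$ ($G = 4872 - 24 = 4848$)
$\frac{1}{G} = \frac{1}{4848}$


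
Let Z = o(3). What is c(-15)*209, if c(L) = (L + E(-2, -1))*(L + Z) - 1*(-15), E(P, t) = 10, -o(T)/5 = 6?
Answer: 50160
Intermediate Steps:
o(T) = -30 (o(T) = -5*6 = -30)
Z = -30
c(L) = 15 + (-30 + L)*(10 + L) (c(L) = (L + 10)*(L - 30) - 1*(-15) = (10 + L)*(-30 + L) + 15 = (-30 + L)*(10 + L) + 15 = 15 + (-30 + L)*(10 + L))
c(-15)*209 = (-285 + (-15)² - 20*(-15))*209 = (-285 + 225 + 300)*209 = 240*209 = 50160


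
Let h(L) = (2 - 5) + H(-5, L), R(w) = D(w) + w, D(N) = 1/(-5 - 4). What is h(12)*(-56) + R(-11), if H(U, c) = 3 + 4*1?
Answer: -2116/9 ≈ -235.11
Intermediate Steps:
D(N) = -⅑ (D(N) = 1/(-9) = -⅑)
H(U, c) = 7 (H(U, c) = 3 + 4 = 7)
R(w) = -⅑ + w
h(L) = 4 (h(L) = (2 - 5) + 7 = -3 + 7 = 4)
h(12)*(-56) + R(-11) = 4*(-56) + (-⅑ - 11) = -224 - 100/9 = -2116/9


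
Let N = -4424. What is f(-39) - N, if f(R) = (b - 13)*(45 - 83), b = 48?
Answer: 3094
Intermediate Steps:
f(R) = -1330 (f(R) = (48 - 13)*(45 - 83) = 35*(-38) = -1330)
f(-39) - N = -1330 - 1*(-4424) = -1330 + 4424 = 3094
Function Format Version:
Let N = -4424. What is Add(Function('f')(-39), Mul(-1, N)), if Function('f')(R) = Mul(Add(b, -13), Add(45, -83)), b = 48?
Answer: 3094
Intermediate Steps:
Function('f')(R) = -1330 (Function('f')(R) = Mul(Add(48, -13), Add(45, -83)) = Mul(35, -38) = -1330)
Add(Function('f')(-39), Mul(-1, N)) = Add(-1330, Mul(-1, -4424)) = Add(-1330, 4424) = 3094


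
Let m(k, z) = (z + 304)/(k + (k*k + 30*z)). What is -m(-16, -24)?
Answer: 7/12 ≈ 0.58333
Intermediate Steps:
m(k, z) = (304 + z)/(k + k² + 30*z) (m(k, z) = (304 + z)/(k + (k² + 30*z)) = (304 + z)/(k + k² + 30*z))
-m(-16, -24) = -(304 - 24)/(-16 + (-16)² + 30*(-24)) = -280/(-16 + 256 - 720) = -280/(-480) = -(-1)*280/480 = -1*(-7/12) = 7/12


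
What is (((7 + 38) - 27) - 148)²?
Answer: 16900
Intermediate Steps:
(((7 + 38) - 27) - 148)² = ((45 - 27) - 148)² = (18 - 148)² = (-130)² = 16900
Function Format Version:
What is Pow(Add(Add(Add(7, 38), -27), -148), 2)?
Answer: 16900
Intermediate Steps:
Pow(Add(Add(Add(7, 38), -27), -148), 2) = Pow(Add(Add(45, -27), -148), 2) = Pow(Add(18, -148), 2) = Pow(-130, 2) = 16900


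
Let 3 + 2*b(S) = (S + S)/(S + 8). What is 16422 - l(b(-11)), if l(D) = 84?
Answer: 16338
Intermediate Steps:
b(S) = -3/2 + S/(8 + S) (b(S) = -3/2 + ((S + S)/(S + 8))/2 = -3/2 + ((2*S)/(8 + S))/2 = -3/2 + (2*S/(8 + S))/2 = -3/2 + S/(8 + S))
16422 - l(b(-11)) = 16422 - 1*84 = 16422 - 84 = 16338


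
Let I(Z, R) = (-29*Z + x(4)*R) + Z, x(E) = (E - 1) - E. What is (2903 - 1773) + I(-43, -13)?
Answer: 2347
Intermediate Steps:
x(E) = -1 (x(E) = (-1 + E) - E = -1)
I(Z, R) = -R - 28*Z (I(Z, R) = (-29*Z - R) + Z = (-R - 29*Z) + Z = -R - 28*Z)
(2903 - 1773) + I(-43, -13) = (2903 - 1773) + (-1*(-13) - 28*(-43)) = 1130 + (13 + 1204) = 1130 + 1217 = 2347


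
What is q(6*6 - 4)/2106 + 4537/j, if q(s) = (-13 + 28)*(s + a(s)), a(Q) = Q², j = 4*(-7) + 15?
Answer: -39953/117 ≈ -341.48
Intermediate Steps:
j = -13 (j = -28 + 15 = -13)
q(s) = 15*s + 15*s² (q(s) = (-13 + 28)*(s + s²) = 15*(s + s²) = 15*s + 15*s²)
q(6*6 - 4)/2106 + 4537/j = (15*(6*6 - 4)*(1 + (6*6 - 4)))/2106 + 4537/(-13) = (15*(36 - 4)*(1 + (36 - 4)))*(1/2106) + 4537*(-1/13) = (15*32*(1 + 32))*(1/2106) - 349 = (15*32*33)*(1/2106) - 349 = 15840*(1/2106) - 349 = 880/117 - 349 = -39953/117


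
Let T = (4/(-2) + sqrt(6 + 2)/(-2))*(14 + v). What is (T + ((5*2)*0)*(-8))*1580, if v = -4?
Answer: -31600 - 15800*sqrt(2) ≈ -53945.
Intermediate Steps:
T = -20 - 10*sqrt(2) (T = (4/(-2) + sqrt(6 + 2)/(-2))*(14 - 4) = (4*(-1/2) + sqrt(8)*(-1/2))*10 = (-2 + (2*sqrt(2))*(-1/2))*10 = (-2 - sqrt(2))*10 = -20 - 10*sqrt(2) ≈ -34.142)
(T + ((5*2)*0)*(-8))*1580 = ((-20 - 10*sqrt(2)) + ((5*2)*0)*(-8))*1580 = ((-20 - 10*sqrt(2)) + (10*0)*(-8))*1580 = ((-20 - 10*sqrt(2)) + 0*(-8))*1580 = ((-20 - 10*sqrt(2)) + 0)*1580 = (-20 - 10*sqrt(2))*1580 = -31600 - 15800*sqrt(2)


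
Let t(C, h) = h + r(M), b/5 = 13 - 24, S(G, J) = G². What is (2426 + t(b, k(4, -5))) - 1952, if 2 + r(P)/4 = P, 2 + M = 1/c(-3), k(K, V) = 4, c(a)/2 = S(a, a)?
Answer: 4160/9 ≈ 462.22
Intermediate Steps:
c(a) = 2*a²
b = -55 (b = 5*(13 - 24) = 5*(-11) = -55)
M = -35/18 (M = -2 + 1/(2*(-3)²) = -2 + 1/(2*9) = -2 + 1/18 = -35/18 ≈ -1.9444)
r(P) = -8 + 4*P
t(C, h) = -142/9 + h (t(C, h) = h + (-8 + 4*(-35/18)) = h + (-8 - 70/9) = h - 142/9 = -142/9 + h)
(2426 + t(b, k(4, -5))) - 1952 = (2426 + (-142/9 + 4)) - 1952 = (2426 - 106/9) - 1952 = 21728/9 - 1952 = 4160/9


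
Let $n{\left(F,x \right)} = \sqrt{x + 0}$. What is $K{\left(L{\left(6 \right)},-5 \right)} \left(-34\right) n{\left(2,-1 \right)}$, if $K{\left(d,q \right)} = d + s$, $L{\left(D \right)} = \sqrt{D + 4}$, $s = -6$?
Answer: $34 i \left(6 - \sqrt{10}\right) \approx 96.483 i$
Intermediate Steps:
$n{\left(F,x \right)} = \sqrt{x}$
$L{\left(D \right)} = \sqrt{4 + D}$
$K{\left(d,q \right)} = -6 + d$ ($K{\left(d,q \right)} = d - 6 = -6 + d$)
$K{\left(L{\left(6 \right)},-5 \right)} \left(-34\right) n{\left(2,-1 \right)} = \left(-6 + \sqrt{4 + 6}\right) \left(-34\right) \sqrt{-1} = \left(-6 + \sqrt{10}\right) \left(-34\right) i = \left(204 - 34 \sqrt{10}\right) i = i \left(204 - 34 \sqrt{10}\right)$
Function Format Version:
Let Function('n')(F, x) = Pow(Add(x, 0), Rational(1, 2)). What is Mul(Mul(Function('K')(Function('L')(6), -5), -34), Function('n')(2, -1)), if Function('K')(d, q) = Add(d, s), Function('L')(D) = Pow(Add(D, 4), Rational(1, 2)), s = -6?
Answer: Mul(34, I, Add(6, Mul(-1, Pow(10, Rational(1, 2))))) ≈ Mul(96.483, I)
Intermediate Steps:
Function('n')(F, x) = Pow(x, Rational(1, 2))
Function('L')(D) = Pow(Add(4, D), Rational(1, 2))
Function('K')(d, q) = Add(-6, d) (Function('K')(d, q) = Add(d, -6) = Add(-6, d))
Mul(Mul(Function('K')(Function('L')(6), -5), -34), Function('n')(2, -1)) = Mul(Mul(Add(-6, Pow(Add(4, 6), Rational(1, 2))), -34), Pow(-1, Rational(1, 2))) = Mul(Mul(Add(-6, Pow(10, Rational(1, 2))), -34), I) = Mul(Add(204, Mul(-34, Pow(10, Rational(1, 2)))), I) = Mul(I, Add(204, Mul(-34, Pow(10, Rational(1, 2)))))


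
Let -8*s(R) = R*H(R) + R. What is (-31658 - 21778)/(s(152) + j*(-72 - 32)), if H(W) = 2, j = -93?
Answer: -17812/3205 ≈ -5.5576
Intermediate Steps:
s(R) = -3*R/8 (s(R) = -(R*2 + R)/8 = -(2*R + R)/8 = -3*R/8)
(-31658 - 21778)/(s(152) + j*(-72 - 32)) = (-31658 - 21778)/(-3/8*152 - 93*(-72 - 32)) = -53436/(-57 - 93*(-104)) = -53436/(-57 + 9672) = -53436/9615 = -53436*1/9615 = -17812/3205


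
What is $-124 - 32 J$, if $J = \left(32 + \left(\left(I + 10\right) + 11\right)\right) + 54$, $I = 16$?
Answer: $-4060$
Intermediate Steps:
$J = 123$ ($J = \left(32 + \left(\left(16 + 10\right) + 11\right)\right) + 54 = \left(32 + \left(26 + 11\right)\right) + 54 = \left(32 + 37\right) + 54 = 69 + 54 = 123$)
$-124 - 32 J = -124 - 3936 = -4060$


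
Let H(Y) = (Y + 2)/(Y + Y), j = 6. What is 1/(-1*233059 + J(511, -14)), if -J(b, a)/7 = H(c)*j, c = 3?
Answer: -1/233094 ≈ -4.2901e-6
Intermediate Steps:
H(Y) = (2 + Y)/(2*Y) (H(Y) = (2 + Y)/((2*Y)) = (2 + Y)*(1/(2*Y)) = (2 + Y)/(2*Y))
J(b, a) = -35 (J(b, a) = -7*(½)*(2 + 3)/3*6 = -7*(½)*(⅓)*5*6 = -35*6/6 = -7*5 = -35)
1/(-1*233059 + J(511, -14)) = 1/(-1*233059 - 35) = 1/(-233059 - 35) = 1/(-233094) = -1/233094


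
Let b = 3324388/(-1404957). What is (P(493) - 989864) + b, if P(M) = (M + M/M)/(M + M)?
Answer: -685624455331969/692643801 ≈ -9.8987e+5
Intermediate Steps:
P(M) = (1 + M)/(2*M) (P(M) = (M + 1)/((2*M)) = (1 + M)*(1/(2*M)) = (1 + M)/(2*M))
b = -3324388/1404957 (b = 3324388*(-1/1404957) = -3324388/1404957 ≈ -2.3662)
(P(493) - 989864) + b = ((½)*(1 + 493)/493 - 989864) - 3324388/1404957 = ((½)*(1/493)*494 - 989864) - 3324388/1404957 = (247/493 - 989864) - 3324388/1404957 = -488002705/493 - 3324388/1404957 = -685624455331969/692643801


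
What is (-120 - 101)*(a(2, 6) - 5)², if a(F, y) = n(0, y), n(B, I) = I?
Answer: -221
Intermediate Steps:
a(F, y) = y
(-120 - 101)*(a(2, 6) - 5)² = (-120 - 101)*(6 - 5)² = -221*1² = -221*1 = -221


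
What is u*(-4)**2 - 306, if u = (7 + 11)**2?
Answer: 4878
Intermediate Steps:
u = 324 (u = 18**2 = 324)
u*(-4)**2 - 306 = 324*(-4)**2 - 306 = 324*16 - 306 = 5184 - 306 = 4878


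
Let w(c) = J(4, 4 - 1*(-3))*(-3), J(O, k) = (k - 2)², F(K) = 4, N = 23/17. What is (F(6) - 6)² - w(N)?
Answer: 79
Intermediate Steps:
N = 23/17 (N = 23*(1/17) = 23/17 ≈ 1.3529)
J(O, k) = (-2 + k)²
w(c) = -75 (w(c) = (-2 + (4 - 1*(-3)))²*(-3) = (-2 + (4 + 3))²*(-3) = (-2 + 7)²*(-3) = 5²*(-3) = 25*(-3) = -75)
(F(6) - 6)² - w(N) = (4 - 6)² - 1*(-75) = (-2)² + 75 = 4 + 75 = 79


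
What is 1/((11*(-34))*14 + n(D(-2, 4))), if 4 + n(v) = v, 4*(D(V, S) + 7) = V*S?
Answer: -1/5249 ≈ -0.00019051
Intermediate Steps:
D(V, S) = -7 + S*V/4 (D(V, S) = -7 + (V*S)/4 = -7 + (S*V)/4 = -7 + S*V/4)
n(v) = -4 + v
1/((11*(-34))*14 + n(D(-2, 4))) = 1/((11*(-34))*14 + (-4 + (-7 + (1/4)*4*(-2)))) = 1/(-374*14 + (-4 + (-7 - 2))) = 1/(-5236 + (-4 - 9)) = 1/(-5236 - 13) = 1/(-5249) = -1/5249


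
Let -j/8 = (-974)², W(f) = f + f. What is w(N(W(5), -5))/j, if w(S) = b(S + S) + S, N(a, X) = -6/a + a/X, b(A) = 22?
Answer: -97/37947040 ≈ -2.5562e-6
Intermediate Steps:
W(f) = 2*f
j = -7589408 (j = -8*(-974)² = -8*948676 = -7589408)
w(S) = 22 + S
w(N(W(5), -5))/j = (22 + (-6/(2*5) + (2*5)/(-5)))/(-7589408) = (22 + (-6/10 + 10*(-⅕)))*(-1/7589408) = (22 + (-6*⅒ - 2))*(-1/7589408) = (22 + (-⅗ - 2))*(-1/7589408) = (22 - 13/5)*(-1/7589408) = (97/5)*(-1/7589408) = -97/37947040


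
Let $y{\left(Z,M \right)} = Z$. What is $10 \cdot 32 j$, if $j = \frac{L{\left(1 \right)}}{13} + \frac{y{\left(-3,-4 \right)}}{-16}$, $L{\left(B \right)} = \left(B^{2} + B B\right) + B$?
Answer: $\frac{1740}{13} \approx 133.85$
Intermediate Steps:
$L{\left(B \right)} = B + 2 B^{2}$ ($L{\left(B \right)} = \left(B^{2} + B^{2}\right) + B = 2 B^{2} + B = B + 2 B^{2}$)
$j = \frac{87}{208}$ ($j = \frac{1 \left(1 + 2 \cdot 1\right)}{13} - \frac{3}{-16} = 1 \left(1 + 2\right) \frac{1}{13} - - \frac{3}{16} = 1 \cdot 3 \cdot \frac{1}{13} + \frac{3}{16} = 3 \cdot \frac{1}{13} + \frac{3}{16} = \frac{3}{13} + \frac{3}{16} = \frac{87}{208} \approx 0.41827$)
$10 \cdot 32 j = 10 \cdot 32 \cdot \frac{87}{208} = 320 \cdot \frac{87}{208} = \frac{1740}{13}$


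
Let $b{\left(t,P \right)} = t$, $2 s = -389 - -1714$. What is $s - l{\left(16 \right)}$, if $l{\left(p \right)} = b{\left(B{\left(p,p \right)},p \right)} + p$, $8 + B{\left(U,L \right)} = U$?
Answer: $\frac{1277}{2} \approx 638.5$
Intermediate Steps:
$s = \frac{1325}{2}$ ($s = \frac{-389 - -1714}{2} = \frac{-389 + 1714}{2} = \frac{1}{2} \cdot 1325 = \frac{1325}{2} \approx 662.5$)
$B{\left(U,L \right)} = -8 + U$
$l{\left(p \right)} = -8 + 2 p$ ($l{\left(p \right)} = \left(-8 + p\right) + p = -8 + 2 p$)
$s - l{\left(16 \right)} = \frac{1325}{2} - \left(-8 + 2 \cdot 16\right) = \frac{1325}{2} - \left(-8 + 32\right) = \frac{1325}{2} - 24 = \frac{1277}{2}$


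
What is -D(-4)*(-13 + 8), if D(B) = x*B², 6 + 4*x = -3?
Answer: -180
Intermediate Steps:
x = -9/4 (x = -3/2 + (¼)*(-3) = -3/2 - ¾ = -9/4 ≈ -2.2500)
D(B) = -9*B²/4
-D(-4)*(-13 + 8) = -(-9/4*(-4)²)*(-13 + 8) = -(-9/4*16)*(-5) = -(-36)*(-5) = -1*180 = -180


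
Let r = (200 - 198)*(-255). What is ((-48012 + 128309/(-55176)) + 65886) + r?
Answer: 957947755/55176 ≈ 17362.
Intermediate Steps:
r = -510 (r = 2*(-255) = -510)
((-48012 + 128309/(-55176)) + 65886) + r = ((-48012 + 128309/(-55176)) + 65886) - 510 = ((-48012 + 128309*(-1/55176)) + 65886) - 510 = ((-48012 - 128309/55176) + 65886) - 510 = (-2649238421/55176 + 65886) - 510 = 986087515/55176 - 510 = 957947755/55176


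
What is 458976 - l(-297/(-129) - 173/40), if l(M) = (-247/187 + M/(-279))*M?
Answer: 70841894398544227/154348603200 ≈ 4.5897e+5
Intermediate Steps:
l(M) = M*(-247/187 - M/279) (l(M) = (-247*1/187 + M*(-1/279))*M = (-247/187 - M/279)*M = M*(-247/187 - M/279))
458976 - l(-297/(-129) - 173/40) = 458976 - (-1)*(-297/(-129) - 173/40)*(68913 + 187*(-297/(-129) - 173/40))/52173 = 458976 - (-1)*(-297*(-1/129) - 173*1/40)*(68913 + 187*(-297*(-1/129) - 173*1/40))/52173 = 458976 - (-1)*(99/43 - 173/40)*(68913 + 187*(99/43 - 173/40))/52173 = 458976 - (-1)*(-3479)*(68913 + 187*(-3479/1720))/(52173*1720) = 458976 - (-1)*(-3479)*(68913 - 650573/1720)/(52173*1720) = 458976 - (-1)*(-3479)*117879787/(52173*1720*1720) = 458976 - 1*410103778973/154348603200 = 458976 - 410103778973/154348603200 = 70841894398544227/154348603200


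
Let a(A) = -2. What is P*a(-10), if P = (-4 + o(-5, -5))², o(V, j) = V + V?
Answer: -392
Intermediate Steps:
o(V, j) = 2*V
P = 196 (P = (-4 + 2*(-5))² = (-4 - 10)² = (-14)² = 196)
P*a(-10) = 196*(-2) = -392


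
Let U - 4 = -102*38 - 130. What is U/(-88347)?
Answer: 1334/29449 ≈ 0.045299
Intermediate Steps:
U = -4002 (U = 4 + (-102*38 - 130) = 4 + (-3876 - 130) = 4 - 4006 = -4002)
U/(-88347) = -4002/(-88347) = -4002*(-1/88347) = 1334/29449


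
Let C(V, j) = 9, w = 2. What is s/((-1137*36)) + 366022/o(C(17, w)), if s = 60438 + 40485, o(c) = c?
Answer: 554855711/13644 ≈ 40667.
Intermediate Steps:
s = 100923
s/((-1137*36)) + 366022/o(C(17, w)) = 100923/((-1137*36)) + 366022/9 = 100923/(-40932) + 366022*(⅑) = 100923*(-1/40932) + 366022/9 = -33641/13644 + 366022/9 = 554855711/13644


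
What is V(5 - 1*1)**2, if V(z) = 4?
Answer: 16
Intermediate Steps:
V(5 - 1*1)**2 = 4**2 = 16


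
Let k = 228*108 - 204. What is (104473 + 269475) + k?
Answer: 398368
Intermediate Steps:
k = 24420 (k = 24624 - 204 = 24420)
(104473 + 269475) + k = (104473 + 269475) + 24420 = 373948 + 24420 = 398368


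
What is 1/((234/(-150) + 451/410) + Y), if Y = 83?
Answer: 50/4127 ≈ 0.012115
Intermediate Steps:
1/((234/(-150) + 451/410) + Y) = 1/((234/(-150) + 451/410) + 83) = 1/((234*(-1/150) + 451*(1/410)) + 83) = 1/((-39/25 + 11/10) + 83) = 1/(-23/50 + 83) = 1/(4127/50) = 50/4127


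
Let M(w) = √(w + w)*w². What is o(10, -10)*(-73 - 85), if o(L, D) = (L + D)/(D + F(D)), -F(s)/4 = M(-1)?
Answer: 0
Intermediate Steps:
M(w) = √2*w^(5/2) (M(w) = √(2*w)*w² = (√2*√w)*w² = √2*w^(5/2))
F(s) = -4*I*√2 (F(s) = -4*√2*(-1)^(5/2) = -4*√2*I = -4*I*√2)
o(L, D) = (D + L)/(D - 4*I*√2) (o(L, D) = (L + D)/(D - 4*I*√2) = (D + L)/(D - 4*I*√2))
o(10, -10)*(-73 - 85) = ((-10 + 10)/(-10 - 4*I*√2))*(-73 - 85) = (0/(-10 - 4*I*√2))*(-158) = 0*(-158) = 0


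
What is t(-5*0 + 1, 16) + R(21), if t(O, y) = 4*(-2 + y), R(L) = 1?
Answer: 57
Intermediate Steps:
t(O, y) = -8 + 4*y
t(-5*0 + 1, 16) + R(21) = (-8 + 4*16) + 1 = (-8 + 64) + 1 = 56 + 1 = 57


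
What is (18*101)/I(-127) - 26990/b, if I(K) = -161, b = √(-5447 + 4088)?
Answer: -1818/161 + 26990*I*√151/453 ≈ -11.292 + 732.14*I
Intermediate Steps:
b = 3*I*√151 (b = √(-1359) = 3*I*√151 ≈ 36.865*I)
(18*101)/I(-127) - 26990/b = (18*101)/(-161) - 26990*(-I*√151/453) = 1818*(-1/161) - (-26990)*I*√151/453 = -1818/161 + 26990*I*√151/453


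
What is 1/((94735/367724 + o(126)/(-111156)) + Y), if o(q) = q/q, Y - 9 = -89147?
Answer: -2554670559/227717566163396 ≈ -1.1219e-5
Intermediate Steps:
Y = -89138 (Y = 9 - 89147 = -89138)
o(q) = 1
1/((94735/367724 + o(126)/(-111156)) + Y) = 1/((94735/367724 + 1/(-111156)) - 89138) = 1/((94735*(1/367724) + 1*(-1/111156)) - 89138) = 1/((94735/367724 - 1/111156) - 89138) = 1/(658124746/2554670559 - 89138) = 1/(-227717566163396/2554670559) = -2554670559/227717566163396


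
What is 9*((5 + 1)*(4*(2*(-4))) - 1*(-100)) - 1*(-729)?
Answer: -99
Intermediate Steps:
9*((5 + 1)*(4*(2*(-4))) - 1*(-100)) - 1*(-729) = 9*(6*(4*(-8)) + 100) + 729 = 9*(6*(-32) + 100) + 729 = 9*(-192 + 100) + 729 = 9*(-92) + 729 = -828 + 729 = -99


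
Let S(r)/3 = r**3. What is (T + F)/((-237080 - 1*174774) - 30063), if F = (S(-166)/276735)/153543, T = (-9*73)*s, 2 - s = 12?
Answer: -93054676835654/6259124146825095 ≈ -0.014867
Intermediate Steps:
S(r) = 3*r**3
s = -10 (s = 2 - 1*12 = 2 - 12 = -10)
T = 6570 (T = -9*73*(-10) = -657*(-10) = 6570)
F = -4574296/14163574035 (F = ((3*(-166)**3)/276735)/153543 = ((3*(-4574296))*(1/276735))*(1/153543) = -13722888*1/276735*(1/153543) = -4574296/92245*1/153543 = -4574296/14163574035 ≈ -0.00032296)
(T + F)/((-237080 - 1*174774) - 30063) = (6570 - 4574296/14163574035)/((-237080 - 1*174774) - 30063) = 93054676835654/(14163574035*((-237080 - 174774) - 30063)) = 93054676835654/(14163574035*(-411854 - 30063)) = (93054676835654/14163574035)/(-441917) = (93054676835654/14163574035)*(-1/441917) = -93054676835654/6259124146825095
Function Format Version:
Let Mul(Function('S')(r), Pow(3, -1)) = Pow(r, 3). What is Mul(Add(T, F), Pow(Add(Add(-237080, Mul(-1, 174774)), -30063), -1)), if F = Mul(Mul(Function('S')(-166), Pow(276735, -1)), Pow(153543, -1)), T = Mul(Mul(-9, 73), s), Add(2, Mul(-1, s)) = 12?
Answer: Rational(-93054676835654, 6259124146825095) ≈ -0.014867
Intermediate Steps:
Function('S')(r) = Mul(3, Pow(r, 3))
s = -10 (s = Add(2, Mul(-1, 12)) = Add(2, -12) = -10)
T = 6570 (T = Mul(Mul(-9, 73), -10) = Mul(-657, -10) = 6570)
F = Rational(-4574296, 14163574035) (F = Mul(Mul(Mul(3, Pow(-166, 3)), Pow(276735, -1)), Pow(153543, -1)) = Mul(Mul(Mul(3, -4574296), Rational(1, 276735)), Rational(1, 153543)) = Mul(Mul(-13722888, Rational(1, 276735)), Rational(1, 153543)) = Mul(Rational(-4574296, 92245), Rational(1, 153543)) = Rational(-4574296, 14163574035) ≈ -0.00032296)
Mul(Add(T, F), Pow(Add(Add(-237080, Mul(-1, 174774)), -30063), -1)) = Mul(Add(6570, Rational(-4574296, 14163574035)), Pow(Add(Add(-237080, Mul(-1, 174774)), -30063), -1)) = Mul(Rational(93054676835654, 14163574035), Pow(Add(Add(-237080, -174774), -30063), -1)) = Mul(Rational(93054676835654, 14163574035), Pow(Add(-411854, -30063), -1)) = Mul(Rational(93054676835654, 14163574035), Pow(-441917, -1)) = Mul(Rational(93054676835654, 14163574035), Rational(-1, 441917)) = Rational(-93054676835654, 6259124146825095)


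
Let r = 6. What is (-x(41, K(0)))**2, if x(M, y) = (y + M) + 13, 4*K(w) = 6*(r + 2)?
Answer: 4356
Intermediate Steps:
K(w) = 12 (K(w) = (6*(6 + 2))/4 = (6*8)/4 = (1/4)*48 = 12)
x(M, y) = 13 + M + y (x(M, y) = (M + y) + 13 = 13 + M + y)
(-x(41, K(0)))**2 = (-(13 + 41 + 12))**2 = (-1*66)**2 = (-66)**2 = 4356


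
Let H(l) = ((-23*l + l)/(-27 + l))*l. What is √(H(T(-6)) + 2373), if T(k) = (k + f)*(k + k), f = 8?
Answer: √757605/17 ≈ 51.200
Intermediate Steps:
T(k) = 2*k*(8 + k) (T(k) = (k + 8)*(k + k) = (8 + k)*(2*k) = 2*k*(8 + k))
H(l) = -22*l²/(-27 + l) (H(l) = ((-22*l)/(-27 + l))*l = (-22*l/(-27 + l))*l = -22*l²/(-27 + l))
√(H(T(-6)) + 2373) = √(-22*(2*(-6)*(8 - 6))²/(-27 + 2*(-6)*(8 - 6)) + 2373) = √(-22*(2*(-6)*2)²/(-27 + 2*(-6)*2) + 2373) = √(-22*(-24)²/(-27 - 24) + 2373) = √(-22*576/(-51) + 2373) = √(-22*576*(-1/51) + 2373) = √(4224/17 + 2373) = √(44565/17) = √757605/17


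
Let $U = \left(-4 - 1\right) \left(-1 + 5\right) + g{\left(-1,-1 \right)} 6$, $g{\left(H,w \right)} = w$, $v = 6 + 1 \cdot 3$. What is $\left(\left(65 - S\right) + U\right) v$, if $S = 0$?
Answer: $351$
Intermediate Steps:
$v = 9$ ($v = 6 + 3 = 9$)
$U = -26$ ($U = \left(-4 - 1\right) \left(-1 + 5\right) - 6 = \left(-5\right) 4 - 6 = -20 - 6 = -26$)
$\left(\left(65 - S\right) + U\right) v = \left(\left(65 - 0\right) - 26\right) 9 = \left(\left(65 + 0\right) - 26\right) 9 = \left(65 - 26\right) 9 = 39 \cdot 9 = 351$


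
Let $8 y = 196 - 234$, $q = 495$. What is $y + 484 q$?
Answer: $\frac{958301}{4} \approx 2.3958 \cdot 10^{5}$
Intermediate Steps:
$y = - \frac{19}{4}$ ($y = \frac{196 - 234}{8} = \frac{1}{8} \left(-38\right) = - \frac{19}{4} \approx -4.75$)
$y + 484 q = - \frac{19}{4} + 484 \cdot 495 = - \frac{19}{4} + 239580 = \frac{958301}{4}$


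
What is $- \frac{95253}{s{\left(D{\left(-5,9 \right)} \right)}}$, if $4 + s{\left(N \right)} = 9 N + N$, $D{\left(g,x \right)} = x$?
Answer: $- \frac{95253}{86} \approx -1107.6$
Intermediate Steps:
$s{\left(N \right)} = -4 + 10 N$ ($s{\left(N \right)} = -4 + \left(9 N + N\right) = -4 + 10 N$)
$- \frac{95253}{s{\left(D{\left(-5,9 \right)} \right)}} = - \frac{95253}{-4 + 10 \cdot 9} = - \frac{95253}{-4 + 90} = - \frac{95253}{86}$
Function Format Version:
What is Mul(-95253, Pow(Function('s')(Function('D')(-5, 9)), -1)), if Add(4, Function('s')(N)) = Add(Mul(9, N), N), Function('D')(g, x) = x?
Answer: Rational(-95253, 86) ≈ -1107.6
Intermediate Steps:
Function('s')(N) = Add(-4, Mul(10, N)) (Function('s')(N) = Add(-4, Add(Mul(9, N), N)) = Add(-4, Mul(10, N)))
Mul(-95253, Pow(Function('s')(Function('D')(-5, 9)), -1)) = Mul(-95253, Pow(Add(-4, Mul(10, 9)), -1)) = Mul(-95253, Pow(Add(-4, 90), -1)) = Mul(-95253, Pow(86, -1)) = Mul(-95253, Rational(1, 86)) = Rational(-95253, 86)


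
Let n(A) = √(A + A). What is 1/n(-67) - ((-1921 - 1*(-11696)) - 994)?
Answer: -8781 - I*√134/134 ≈ -8781.0 - 0.086387*I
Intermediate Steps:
n(A) = √2*√A (n(A) = √(2*A) = √2*√A)
1/n(-67) - ((-1921 - 1*(-11696)) - 994) = 1/(√2*√(-67)) - ((-1921 - 1*(-11696)) - 994) = 1/(√2*(I*√67)) - ((-1921 + 11696) - 994) = 1/(I*√134) - (9775 - 994) = -I*√134/134 - 1*8781 = -I*√134/134 - 8781 = -8781 - I*√134/134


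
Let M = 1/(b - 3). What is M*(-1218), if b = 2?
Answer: 1218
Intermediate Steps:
M = -1 (M = 1/(2 - 3) = 1/(-1) = -1)
M*(-1218) = -1*(-1218) = 1218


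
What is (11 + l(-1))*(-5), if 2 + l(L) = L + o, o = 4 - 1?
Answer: -55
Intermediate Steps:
o = 3
l(L) = 1 + L (l(L) = -2 + (L + 3) = -2 + (3 + L) = 1 + L)
(11 + l(-1))*(-5) = (11 + (1 - 1))*(-5) = (11 + 0)*(-5) = 11*(-5) = -55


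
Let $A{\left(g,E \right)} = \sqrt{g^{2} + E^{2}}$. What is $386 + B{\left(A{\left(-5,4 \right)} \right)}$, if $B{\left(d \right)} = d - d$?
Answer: $386$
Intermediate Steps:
$A{\left(g,E \right)} = \sqrt{E^{2} + g^{2}}$
$B{\left(d \right)} = 0$
$386 + B{\left(A{\left(-5,4 \right)} \right)} = 386 + 0 = 386$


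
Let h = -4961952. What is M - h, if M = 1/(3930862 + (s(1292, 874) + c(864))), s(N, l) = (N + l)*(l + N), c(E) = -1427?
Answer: 42776943534433/8620991 ≈ 4.9620e+6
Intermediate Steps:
s(N, l) = (N + l)² (s(N, l) = (N + l)*(N + l) = (N + l)²)
M = 1/8620991 (M = 1/(3930862 + ((1292 + 874)² - 1427)) = 1/(3930862 + (2166² - 1427)) = 1/(3930862 + (4691556 - 1427)) = 1/(3930862 + 4690129) = 1/8620991 ≈ 1.1600e-7)
M - h = 1/8620991 - 1*(-4961952) = 1/8620991 + 4961952 = 42776943534433/8620991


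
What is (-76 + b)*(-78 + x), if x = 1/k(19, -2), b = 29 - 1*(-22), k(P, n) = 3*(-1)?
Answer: 5875/3 ≈ 1958.3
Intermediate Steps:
k(P, n) = -3
b = 51 (b = 29 + 22 = 51)
x = -⅓ (x = 1/(-3) = -⅓ ≈ -0.33333)
(-76 + b)*(-78 + x) = (-76 + 51)*(-78 - ⅓) = -25*(-235/3) = 5875/3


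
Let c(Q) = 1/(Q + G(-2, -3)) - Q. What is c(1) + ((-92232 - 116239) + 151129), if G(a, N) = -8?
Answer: -401402/7 ≈ -57343.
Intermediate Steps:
c(Q) = 1/(-8 + Q) - Q (c(Q) = 1/(Q - 8) - Q = 1/(-8 + Q) - Q)
c(1) + ((-92232 - 116239) + 151129) = (1 - 1*1**2 + 8*1)/(-8 + 1) + ((-92232 - 116239) + 151129) = (1 - 1*1 + 8)/(-7) + (-208471 + 151129) = -(1 - 1 + 8)/7 - 57342 = -1/7*8 - 57342 = -8/7 - 57342 = -401402/7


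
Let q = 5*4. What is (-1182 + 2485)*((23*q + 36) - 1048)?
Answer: -719256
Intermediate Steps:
q = 20
(-1182 + 2485)*((23*q + 36) - 1048) = (-1182 + 2485)*((23*20 + 36) - 1048) = 1303*((460 + 36) - 1048) = 1303*(496 - 1048) = 1303*(-552) = -719256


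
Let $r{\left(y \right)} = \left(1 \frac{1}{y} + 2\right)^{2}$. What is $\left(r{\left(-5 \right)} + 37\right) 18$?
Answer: $\frac{18108}{25} \approx 724.32$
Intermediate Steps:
$r{\left(y \right)} = \left(2 + \frac{1}{y}\right)^{2}$ ($r{\left(y \right)} = \left(\frac{1}{y} + 2\right)^{2} = \left(2 + \frac{1}{y}\right)^{2}$)
$\left(r{\left(-5 \right)} + 37\right) 18 = \left(\frac{\left(1 + 2 \left(-5\right)\right)^{2}}{25} + 37\right) 18 = \left(\frac{\left(1 - 10\right)^{2}}{25} + 37\right) 18 = \left(\frac{\left(-9\right)^{2}}{25} + 37\right) 18 = \left(\frac{1}{25} \cdot 81 + 37\right) 18 = \left(\frac{81}{25} + 37\right) 18 = \frac{1006}{25} \cdot 18 = \frac{18108}{25}$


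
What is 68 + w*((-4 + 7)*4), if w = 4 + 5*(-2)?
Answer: -4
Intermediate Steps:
w = -6 (w = 4 - 10 = -6)
68 + w*((-4 + 7)*4) = 68 - 6*(-4 + 7)*4 = 68 - 18*4 = 68 - 6*12 = 68 - 72 = -4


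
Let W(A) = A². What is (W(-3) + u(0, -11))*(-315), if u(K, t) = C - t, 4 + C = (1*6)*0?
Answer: -5040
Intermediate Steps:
C = -4 (C = -4 + (1*6)*0 = -4 + 6*0 = -4 + 0 = -4)
u(K, t) = -4 - t
(W(-3) + u(0, -11))*(-315) = ((-3)² + (-4 - 1*(-11)))*(-315) = (9 + (-4 + 11))*(-315) = (9 + 7)*(-315) = 16*(-315) = -5040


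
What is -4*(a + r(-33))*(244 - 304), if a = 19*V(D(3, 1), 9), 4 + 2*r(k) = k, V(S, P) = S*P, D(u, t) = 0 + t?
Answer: 36600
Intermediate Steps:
D(u, t) = t
V(S, P) = P*S
r(k) = -2 + k/2
a = 171 (a = 19*(9*1) = 19*9 = 171)
-4*(a + r(-33))*(244 - 304) = -4*(171 + (-2 + (½)*(-33)))*(244 - 304) = -4*(171 + (-2 - 33/2))*(-60) = -4*(171 - 37/2)*(-60) = -610*(-60) = -4*(-9150) = 36600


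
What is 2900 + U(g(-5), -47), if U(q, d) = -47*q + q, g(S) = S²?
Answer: 1750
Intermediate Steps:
U(q, d) = -46*q
2900 + U(g(-5), -47) = 2900 - 46*(-5)² = 2900 - 46*25 = 2900 - 1150 = 1750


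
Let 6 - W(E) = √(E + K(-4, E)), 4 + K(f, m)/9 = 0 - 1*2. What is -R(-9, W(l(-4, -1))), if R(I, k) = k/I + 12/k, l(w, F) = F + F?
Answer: 4*(-16*I + 3*√14)/(9*(√14 + 3*I)) ≈ -0.11594 - 1.8076*I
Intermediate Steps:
l(w, F) = 2*F
K(f, m) = -54 (K(f, m) = -36 + 9*(0 - 1*2) = -36 + 9*(0 - 2) = -36 + 9*(-2) = -36 - 18 = -54)
W(E) = 6 - √(-54 + E) (W(E) = 6 - √(E - 54) = 6 - √(-54 + E))
R(I, k) = 12/k + k/I
-R(-9, W(l(-4, -1))) = -(12/(6 - √(-54 + 2*(-1))) + (6 - √(-54 + 2*(-1)))/(-9)) = -(12/(6 - √(-54 - 2)) + (6 - √(-54 - 2))*(-⅑)) = -(12/(6 - √(-56)) + (6 - √(-56))*(-⅑)) = -(12/(6 - 2*I*√14) + (6 - 2*I*√14)*(-⅑)) = -(12/(6 - 2*I*√14) + (-⅔ + 2*I*√14/9)) = -(-⅔ + 12/(6 - 2*I*√14) + 2*I*√14/9) = ⅔ - 12/(6 - 2*I*√14) - 2*I*√14/9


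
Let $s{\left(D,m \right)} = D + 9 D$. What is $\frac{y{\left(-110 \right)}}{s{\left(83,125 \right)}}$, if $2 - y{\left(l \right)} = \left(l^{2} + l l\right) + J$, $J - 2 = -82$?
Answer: $- \frac{12059}{415} \approx -29.058$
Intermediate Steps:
$J = -80$ ($J = 2 - 82 = -80$)
$s{\left(D,m \right)} = 10 D$
$y{\left(l \right)} = 82 - 2 l^{2}$ ($y{\left(l \right)} = 2 - \left(\left(l^{2} + l l\right) - 80\right) = 2 - \left(\left(l^{2} + l^{2}\right) - 80\right) = 2 - \left(2 l^{2} - 80\right) = 2 - \left(-80 + 2 l^{2}\right) = 82 - 2 l^{2}$)
$\frac{y{\left(-110 \right)}}{s{\left(83,125 \right)}} = \frac{82 - 2 \left(-110\right)^{2}}{10 \cdot 83} = \frac{82 - 24200}{830} = \left(82 - 24200\right) \frac{1}{830} = \left(-24118\right) \frac{1}{830} = - \frac{12059}{415}$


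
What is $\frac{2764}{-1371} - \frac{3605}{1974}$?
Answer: $- \frac{165057}{42958} \approx -3.8423$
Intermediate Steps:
$\frac{2764}{-1371} - \frac{3605}{1974} = 2764 \left(- \frac{1}{1371}\right) - \frac{515}{282} = - \frac{2764}{1371} - \frac{515}{282} = - \frac{165057}{42958}$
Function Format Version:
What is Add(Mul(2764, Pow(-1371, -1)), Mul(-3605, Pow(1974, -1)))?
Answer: Rational(-165057, 42958) ≈ -3.8423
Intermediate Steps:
Add(Mul(2764, Pow(-1371, -1)), Mul(-3605, Pow(1974, -1))) = Add(Mul(2764, Rational(-1, 1371)), Mul(-3605, Rational(1, 1974))) = Add(Rational(-2764, 1371), Rational(-515, 282)) = Rational(-165057, 42958)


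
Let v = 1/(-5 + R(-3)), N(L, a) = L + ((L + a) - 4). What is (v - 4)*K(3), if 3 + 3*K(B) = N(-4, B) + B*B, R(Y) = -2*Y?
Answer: 3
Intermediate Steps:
N(L, a) = -4 + a + 2*L (N(L, a) = L + (-4 + L + a) = -4 + a + 2*L)
v = 1 (v = 1/(-5 - 2*(-3)) = 1/(-5 + 6) = 1/1 = 1)
K(B) = -5 + B/3 + B²/3 (K(B) = -1 + ((-4 + B + 2*(-4)) + B*B)/3 = -1 + ((-4 + B - 8) + B²)/3 = -1 + ((-12 + B) + B²)/3 = -1 + (-12 + B + B²)/3 = -1 + (-4 + B/3 + B²/3) = -5 + B/3 + B²/3)
(v - 4)*K(3) = (1 - 4)*(-5 + (⅓)*3 + (⅓)*3²) = -3*(-5 + 1 + (⅓)*9) = -3*(-5 + 1 + 3) = -3*(-1) = 3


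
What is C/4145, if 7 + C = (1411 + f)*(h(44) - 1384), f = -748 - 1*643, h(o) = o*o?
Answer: 11033/4145 ≈ 2.6618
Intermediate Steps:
h(o) = o**2
f = -1391 (f = -748 - 643 = -1391)
C = 11033 (C = -7 + (1411 - 1391)*(44**2 - 1384) = -7 + 20*(1936 - 1384) = -7 + 20*552 = -7 + 11040 = 11033)
C/4145 = 11033/4145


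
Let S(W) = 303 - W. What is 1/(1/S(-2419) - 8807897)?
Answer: -2722/23975095633 ≈ -1.1353e-7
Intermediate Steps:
1/(1/S(-2419) - 8807897) = 1/(1/(303 - 1*(-2419)) - 8807897) = 1/(1/(303 + 2419) - 8807897) = 1/(1/2722 - 8807897) = 1/(-23975095633/2722) = -2722/23975095633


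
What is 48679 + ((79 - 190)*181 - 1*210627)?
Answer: -182039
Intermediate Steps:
48679 + ((79 - 190)*181 - 1*210627) = 48679 + (-111*181 - 210627) = 48679 + (-20091 - 210627) = 48679 - 230718 = -182039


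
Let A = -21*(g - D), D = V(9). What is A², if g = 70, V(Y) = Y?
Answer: 1640961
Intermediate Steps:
D = 9
A = -1281 (A = -21*(70 - 1*9) = -21*(70 - 9) = -21*61 = -1281)
A² = (-1281)² = 1640961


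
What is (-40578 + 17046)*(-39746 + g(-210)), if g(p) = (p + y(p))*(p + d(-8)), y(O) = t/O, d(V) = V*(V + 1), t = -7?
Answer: 871993948/5 ≈ 1.7440e+8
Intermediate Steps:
d(V) = V*(1 + V)
y(O) = -7/O
g(p) = (56 + p)*(p - 7/p) (g(p) = (p - 7/p)*(p - 8*(1 - 8)) = (p - 7/p)*(p - 8*(-7)) = (p - 7/p)*(p + 56) = (p - 7/p)*(56 + p) = (56 + p)*(p - 7/p))
(-40578 + 17046)*(-39746 + g(-210)) = (-40578 + 17046)*(-39746 + (-7 + (-210)² - 392/(-210) + 56*(-210))) = -23532*(-39746 + (-7 + 44100 - 392*(-1/210) - 11760)) = -23532*(-39746 + (-7 + 44100 + 28/15 - 11760)) = -23532*(-39746 + 485023/15) = -23532*(-111167/15) = 871993948/5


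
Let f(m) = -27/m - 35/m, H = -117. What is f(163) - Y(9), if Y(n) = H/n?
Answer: 2057/163 ≈ 12.620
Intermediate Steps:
f(m) = -62/m
Y(n) = -117/n
f(163) - Y(9) = -62/163 - (-117)/9 = -62*1/163 - (-117)/9 = -62/163 - 1*(-13) = -62/163 + 13 = 2057/163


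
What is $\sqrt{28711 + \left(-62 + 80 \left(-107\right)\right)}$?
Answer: $\sqrt{20089} \approx 141.74$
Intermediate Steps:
$\sqrt{28711 + \left(-62 + 80 \left(-107\right)\right)} = \sqrt{28711 - 8622} = \sqrt{20089}$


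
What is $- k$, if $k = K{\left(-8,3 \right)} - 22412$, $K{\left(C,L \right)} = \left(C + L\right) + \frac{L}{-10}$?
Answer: $\frac{224173}{10} \approx 22417.0$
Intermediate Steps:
$K{\left(C,L \right)} = C + \frac{9 L}{10}$ ($K{\left(C,L \right)} = \left(C + L\right) + L \left(- \frac{1}{10}\right) = \left(C + L\right) - \frac{L}{10} = C + \frac{9 L}{10}$)
$k = - \frac{224173}{10}$ ($k = \left(-8 + \frac{9}{10} \cdot 3\right) - 22412 = \left(-8 + \frac{27}{10}\right) - 22412 = - \frac{53}{10} - 22412 = - \frac{224173}{10} \approx -22417.0$)
$- k = \left(-1\right) \left(- \frac{224173}{10}\right) = \frac{224173}{10}$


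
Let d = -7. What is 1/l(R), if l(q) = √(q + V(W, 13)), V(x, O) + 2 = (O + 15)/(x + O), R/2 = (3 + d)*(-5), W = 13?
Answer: √1651/254 ≈ 0.15997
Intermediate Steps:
R = 40 (R = 2*((3 - 7)*(-5)) = 2*(-4*(-5)) = 2*20 = 40)
V(x, O) = -2 + (15 + O)/(O + x) (V(x, O) = -2 + (O + 15)/(x + O) = -2 + (15 + O)/(O + x))
l(q) = √(-12/13 + q) (l(q) = √(q + (15 - 1*13 - 2*13)/(13 + 13)) = √(q + (15 - 13 - 26)/26) = √(q + (1/26)*(-24)) = √(q - 12/13) = √(-12/13 + q))
1/l(R) = 1/(√(-156 + 169*40)/13) = 1/(√(-156 + 6760)/13) = 1/(√6604/13) = 1/((2*√1651)/13) = 1/(2*√1651/13) = √1651/254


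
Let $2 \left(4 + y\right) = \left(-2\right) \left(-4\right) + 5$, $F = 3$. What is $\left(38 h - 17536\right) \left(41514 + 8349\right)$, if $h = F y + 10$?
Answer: $-841238673$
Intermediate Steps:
$y = \frac{5}{2}$ ($y = -4 + \frac{\left(-2\right) \left(-4\right) + 5}{2} = -4 + \frac{8 + 5}{2} = -4 + \frac{1}{2} \cdot 13 = -4 + \frac{13}{2} = \frac{5}{2} \approx 2.5$)
$h = \frac{35}{2}$ ($h = 3 \cdot \frac{5}{2} + 10 = \frac{15}{2} + 10 = \frac{35}{2} \approx 17.5$)
$\left(38 h - 17536\right) \left(41514 + 8349\right) = \left(38 \cdot \frac{35}{2} - 17536\right) \left(41514 + 8349\right) = \left(665 - 17536\right) 49863 = \left(-16871\right) 49863 = -841238673$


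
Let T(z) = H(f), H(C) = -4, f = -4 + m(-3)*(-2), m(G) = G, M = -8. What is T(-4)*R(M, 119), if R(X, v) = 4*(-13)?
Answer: 208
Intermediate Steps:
f = 2 (f = -4 - 3*(-2) = -4 + 6 = 2)
R(X, v) = -52
T(z) = -4
T(-4)*R(M, 119) = -4*(-52) = 208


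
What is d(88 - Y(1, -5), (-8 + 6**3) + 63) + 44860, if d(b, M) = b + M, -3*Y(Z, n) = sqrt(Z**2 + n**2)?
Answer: 45219 + sqrt(26)/3 ≈ 45221.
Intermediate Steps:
Y(Z, n) = -sqrt(Z**2 + n**2)/3
d(b, M) = M + b
d(88 - Y(1, -5), (-8 + 6**3) + 63) + 44860 = (((-8 + 6**3) + 63) + (88 - (-1)*sqrt(1**2 + (-5)**2)/3)) + 44860 = (((-8 + 216) + 63) + (88 - (-1)*sqrt(1 + 25)/3)) + 44860 = ((208 + 63) + (88 - (-1)*sqrt(26)/3)) + 44860 = (271 + (88 + sqrt(26)/3)) + 44860 = (359 + sqrt(26)/3) + 44860 = 45219 + sqrt(26)/3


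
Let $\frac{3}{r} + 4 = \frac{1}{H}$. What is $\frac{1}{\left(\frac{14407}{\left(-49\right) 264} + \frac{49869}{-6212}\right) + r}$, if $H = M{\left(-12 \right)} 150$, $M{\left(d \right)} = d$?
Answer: $- \frac{144665267208}{1430950536017} \approx -0.1011$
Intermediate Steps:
$H = -1800$ ($H = \left(-12\right) 150 = -1800$)
$r = - \frac{5400}{7201}$ ($r = \frac{3}{-4 + \frac{1}{-1800}} = \frac{3}{-4 - \frac{1}{1800}} = \frac{3}{- \frac{7201}{1800}} = 3 \left(- \frac{1800}{7201}\right) = - \frac{5400}{7201} \approx -0.7499$)
$\frac{1}{\left(\frac{14407}{\left(-49\right) 264} + \frac{49869}{-6212}\right) + r} = \frac{1}{\left(\frac{14407}{\left(-49\right) 264} + \frac{49869}{-6212}\right) - \frac{5400}{7201}} = \frac{1}{\left(\frac{14407}{-12936} + 49869 \left(- \frac{1}{6212}\right)\right) - \frac{5400}{7201}} = \frac{1}{\left(14407 \left(- \frac{1}{12936}\right) - \frac{49869}{6212}\right) - \frac{5400}{7201}} = \frac{1}{\left(- \frac{14407}{12936} - \frac{49869}{6212}\right) - \frac{5400}{7201}} = \frac{1}{- \frac{183650417}{20089608} - \frac{5400}{7201}} = \frac{1}{- \frac{1430950536017}{144665267208}} = - \frac{144665267208}{1430950536017}$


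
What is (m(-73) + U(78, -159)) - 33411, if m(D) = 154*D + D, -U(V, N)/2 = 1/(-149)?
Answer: -6664172/149 ≈ -44726.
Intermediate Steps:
U(V, N) = 2/149 (U(V, N) = -2/(-149) = -2*(-1/149) = 2/149)
m(D) = 155*D
(m(-73) + U(78, -159)) - 33411 = (155*(-73) + 2/149) - 33411 = (-11315 + 2/149) - 33411 = -1685933/149 - 33411 = -6664172/149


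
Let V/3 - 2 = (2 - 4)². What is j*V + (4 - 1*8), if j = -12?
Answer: -220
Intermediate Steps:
V = 18 (V = 6 + 3*(2 - 4)² = 6 + 3*(-2)² = 6 + 3*4 = 6 + 12 = 18)
j*V + (4 - 1*8) = -12*18 + (4 - 1*8) = -216 + (4 - 8) = -216 - 4 = -220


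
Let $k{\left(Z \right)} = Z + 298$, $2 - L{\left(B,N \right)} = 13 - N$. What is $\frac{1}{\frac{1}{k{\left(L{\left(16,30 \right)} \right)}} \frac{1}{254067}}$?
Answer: $80539239$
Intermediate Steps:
$L{\left(B,N \right)} = -11 + N$ ($L{\left(B,N \right)} = 2 - \left(13 - N\right) = 2 + \left(-13 + N\right) = -11 + N$)
$k{\left(Z \right)} = 298 + Z$
$\frac{1}{\frac{1}{k{\left(L{\left(16,30 \right)} \right)}} \frac{1}{254067}} = \frac{1}{\frac{1}{298 + \left(-11 + 30\right)} \frac{1}{254067}} = \frac{1}{\frac{1}{298 + 19} \cdot \frac{1}{254067}} = \frac{1}{\frac{1}{317} \cdot \frac{1}{254067}} = \frac{1}{\frac{1}{80539239}} = 80539239$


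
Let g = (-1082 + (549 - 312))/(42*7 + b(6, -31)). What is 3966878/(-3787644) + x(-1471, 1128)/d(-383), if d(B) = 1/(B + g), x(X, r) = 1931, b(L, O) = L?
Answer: -4703073559131/6312740 ≈ -7.4501e+5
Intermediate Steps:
g = -169/60 (g = (-1082 + (549 - 312))/(42*7 + 6) = (-1082 + 237)/(294 + 6) = -845/300 = -845*1/300 = -169/60 ≈ -2.8167)
d(B) = 1/(-169/60 + B) (d(B) = 1/(B - 169/60) = 1/(-169/60 + B))
3966878/(-3787644) + x(-1471, 1128)/d(-383) = 3966878/(-3787644) + 1931/((60/(-169 + 60*(-383)))) = 3966878*(-1/3787644) + 1931/((60/(-169 - 22980))) = -1983439/1893822 + 1931/((60/(-23149))) = -1983439/1893822 + 1931/((60*(-1/23149))) = -1983439/1893822 + 1931/(-60/23149) = -1983439/1893822 + 1931*(-23149/60) = -1983439/1893822 - 44700719/60 = -4703073559131/6312740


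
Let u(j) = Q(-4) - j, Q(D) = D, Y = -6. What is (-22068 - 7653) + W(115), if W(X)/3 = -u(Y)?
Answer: -29727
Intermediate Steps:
u(j) = -4 - j
W(X) = -6 (W(X) = 3*(-(-4 - 1*(-6))) = 3*(-(-4 + 6)) = 3*(-1*2) = 3*(-2) = -6)
(-22068 - 7653) + W(115) = (-22068 - 7653) - 6 = -29721 - 6 = -29727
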